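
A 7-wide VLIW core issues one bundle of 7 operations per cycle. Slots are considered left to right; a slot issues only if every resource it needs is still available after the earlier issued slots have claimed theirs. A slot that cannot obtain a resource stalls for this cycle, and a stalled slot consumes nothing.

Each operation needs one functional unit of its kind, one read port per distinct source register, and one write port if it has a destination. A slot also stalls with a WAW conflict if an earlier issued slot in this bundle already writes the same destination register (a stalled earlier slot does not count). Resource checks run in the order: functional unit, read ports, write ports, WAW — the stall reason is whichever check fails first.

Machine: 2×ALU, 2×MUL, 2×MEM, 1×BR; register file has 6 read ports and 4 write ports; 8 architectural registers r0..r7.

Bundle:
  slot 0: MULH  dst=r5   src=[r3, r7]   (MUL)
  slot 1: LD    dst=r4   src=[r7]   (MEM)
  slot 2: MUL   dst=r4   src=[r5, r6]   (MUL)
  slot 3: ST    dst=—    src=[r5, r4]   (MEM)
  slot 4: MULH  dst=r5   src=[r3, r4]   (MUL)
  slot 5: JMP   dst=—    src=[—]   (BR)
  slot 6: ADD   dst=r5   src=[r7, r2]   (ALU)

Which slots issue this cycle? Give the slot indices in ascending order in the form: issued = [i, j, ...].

issued = [0, 1, 3, 5]

(0) want 1×MUL +2rd +1wr — yes → AL2|MU1|ME2|BR1|rd4|wr3
(1) want 1×MEM +1rd +1wr — yes → AL2|MU1|ME1|BR1|rd3|wr2
(2) want 1×MUL +2rd +1wr — WAW → AL2|MU1|ME1|BR1|rd3|wr2
(3) want 1×MEM +2rd +0wr — yes → AL2|MU1|ME0|BR1|rd1|wr2
(4) want 1×MUL +2rd +1wr — RD_PORT → AL2|MU1|ME0|BR1|rd1|wr2
(5) want 1×BR +0rd +0wr — yes → AL2|MU1|ME0|BR0|rd1|wr2
(6) want 1×ALU +2rd +1wr — RD_PORT → AL2|MU1|ME0|BR0|rd1|wr2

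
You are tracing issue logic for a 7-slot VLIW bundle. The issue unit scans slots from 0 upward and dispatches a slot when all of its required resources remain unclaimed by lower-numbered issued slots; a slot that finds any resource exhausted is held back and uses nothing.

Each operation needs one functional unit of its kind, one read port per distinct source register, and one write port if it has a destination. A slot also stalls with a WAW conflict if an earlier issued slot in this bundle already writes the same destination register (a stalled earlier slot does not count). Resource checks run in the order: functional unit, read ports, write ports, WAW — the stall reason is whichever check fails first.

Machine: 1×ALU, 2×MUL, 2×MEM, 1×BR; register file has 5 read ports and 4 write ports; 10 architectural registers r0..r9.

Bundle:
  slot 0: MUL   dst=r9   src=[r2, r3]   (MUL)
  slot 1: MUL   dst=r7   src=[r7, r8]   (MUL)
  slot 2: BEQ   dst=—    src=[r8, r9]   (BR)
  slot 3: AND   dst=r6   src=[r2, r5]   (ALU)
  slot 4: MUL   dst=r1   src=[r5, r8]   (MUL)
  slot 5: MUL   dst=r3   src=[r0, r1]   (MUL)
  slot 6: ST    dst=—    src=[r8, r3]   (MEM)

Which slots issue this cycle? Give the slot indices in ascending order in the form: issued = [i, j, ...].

issued = [0, 1]

(0) want 1×MUL +2rd +1wr — yes → AL1|MU1|ME2|BR1|rd3|wr3
(1) want 1×MUL +2rd +1wr — yes → AL1|MU0|ME2|BR1|rd1|wr2
(2) want 1×BR +2rd +0wr — RD_PORT → AL1|MU0|ME2|BR1|rd1|wr2
(3) want 1×ALU +2rd +1wr — RD_PORT → AL1|MU0|ME2|BR1|rd1|wr2
(4) want 1×MUL +2rd +1wr — FU → AL1|MU0|ME2|BR1|rd1|wr2
(5) want 1×MUL +2rd +1wr — FU → AL1|MU0|ME2|BR1|rd1|wr2
(6) want 1×MEM +2rd +0wr — RD_PORT → AL1|MU0|ME2|BR1|rd1|wr2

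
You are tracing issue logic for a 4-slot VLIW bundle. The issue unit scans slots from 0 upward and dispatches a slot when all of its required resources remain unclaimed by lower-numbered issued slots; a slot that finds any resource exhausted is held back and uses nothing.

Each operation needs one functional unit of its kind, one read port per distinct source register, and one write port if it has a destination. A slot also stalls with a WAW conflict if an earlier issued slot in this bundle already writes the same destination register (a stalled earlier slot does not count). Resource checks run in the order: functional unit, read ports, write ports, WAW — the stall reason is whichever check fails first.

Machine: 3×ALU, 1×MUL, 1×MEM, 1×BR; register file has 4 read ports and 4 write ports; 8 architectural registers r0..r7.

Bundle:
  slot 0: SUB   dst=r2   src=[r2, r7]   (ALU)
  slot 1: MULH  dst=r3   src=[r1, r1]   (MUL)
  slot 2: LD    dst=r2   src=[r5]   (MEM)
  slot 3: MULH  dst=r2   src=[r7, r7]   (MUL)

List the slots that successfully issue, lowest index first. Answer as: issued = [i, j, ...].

issued = [0, 1]

(0) want 1×ALU +2rd +1wr — yes → AL2|MU1|ME1|BR1|rd2|wr3
(1) want 1×MUL +1rd +1wr — yes → AL2|MU0|ME1|BR1|rd1|wr2
(2) want 1×MEM +1rd +1wr — WAW → AL2|MU0|ME1|BR1|rd1|wr2
(3) want 1×MUL +1rd +1wr — FU → AL2|MU0|ME1|BR1|rd1|wr2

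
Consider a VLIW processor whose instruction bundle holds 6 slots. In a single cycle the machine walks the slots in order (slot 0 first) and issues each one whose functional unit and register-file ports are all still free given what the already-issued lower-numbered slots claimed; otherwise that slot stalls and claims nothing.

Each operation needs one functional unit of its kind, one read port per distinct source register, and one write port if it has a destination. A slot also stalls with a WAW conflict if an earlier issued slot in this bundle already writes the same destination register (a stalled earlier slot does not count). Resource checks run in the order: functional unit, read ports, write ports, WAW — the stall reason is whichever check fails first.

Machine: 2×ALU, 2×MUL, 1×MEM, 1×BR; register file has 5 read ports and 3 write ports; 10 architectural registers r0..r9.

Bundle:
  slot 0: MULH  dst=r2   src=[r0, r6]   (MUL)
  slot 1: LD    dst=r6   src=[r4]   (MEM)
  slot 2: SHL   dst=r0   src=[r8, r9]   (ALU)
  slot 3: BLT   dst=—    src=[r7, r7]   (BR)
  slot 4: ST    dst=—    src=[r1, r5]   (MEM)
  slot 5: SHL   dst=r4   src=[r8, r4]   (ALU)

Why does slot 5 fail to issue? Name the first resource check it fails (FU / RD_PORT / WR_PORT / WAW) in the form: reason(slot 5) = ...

#0 MUL src=r0,r6 dispatched  <A:2 Mu:1 Ld:1 B:1 rd:3 wr:2>
#1 MEM src=r4 dispatched  <A:2 Mu:1 Ld:0 B:1 rd:2 wr:1>
#2 ALU src=r8,r9 dispatched  <A:1 Mu:1 Ld:0 B:1 rd:0 wr:0>
#3 BR src=r7,r7 held:RD_PORT  <A:1 Mu:1 Ld:0 B:1 rd:0 wr:0>
#4 MEM src=r1,r5 held:FU  <A:1 Mu:1 Ld:0 B:1 rd:0 wr:0>
#5 ALU src=r8,r4 held:RD_PORT  <A:1 Mu:1 Ld:0 B:1 rd:0 wr:0>

reason(slot 5) = RD_PORT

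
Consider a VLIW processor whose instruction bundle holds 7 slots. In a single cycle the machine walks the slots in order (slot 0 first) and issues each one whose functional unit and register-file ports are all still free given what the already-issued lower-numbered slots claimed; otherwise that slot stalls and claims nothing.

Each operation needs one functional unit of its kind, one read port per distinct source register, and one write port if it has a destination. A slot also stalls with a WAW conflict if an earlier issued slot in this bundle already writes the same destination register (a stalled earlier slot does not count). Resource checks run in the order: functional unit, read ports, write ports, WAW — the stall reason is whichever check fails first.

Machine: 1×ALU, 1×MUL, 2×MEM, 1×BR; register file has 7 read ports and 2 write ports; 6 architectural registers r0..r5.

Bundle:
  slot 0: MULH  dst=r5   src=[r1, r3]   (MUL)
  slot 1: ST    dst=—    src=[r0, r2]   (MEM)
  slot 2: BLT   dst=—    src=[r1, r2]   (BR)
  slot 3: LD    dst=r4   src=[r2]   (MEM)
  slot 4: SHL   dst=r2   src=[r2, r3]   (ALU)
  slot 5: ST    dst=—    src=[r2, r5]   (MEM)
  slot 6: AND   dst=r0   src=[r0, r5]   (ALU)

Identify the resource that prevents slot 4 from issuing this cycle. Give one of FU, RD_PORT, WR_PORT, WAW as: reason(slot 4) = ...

reason(slot 4) = RD_PORT

[0] MUL needs rd=2 wr=1: ok; after: ALU=1 MUL=0 MEM=2 BR=1, R=5, W=1
[1] MEM needs rd=2 wr=0: ok; after: ALU=1 MUL=0 MEM=1 BR=1, R=3, W=1
[2] BR needs rd=2 wr=0: ok; after: ALU=1 MUL=0 MEM=1 BR=0, R=1, W=1
[3] MEM needs rd=1 wr=1: ok; after: ALU=1 MUL=0 MEM=0 BR=0, R=0, W=0
[4] ALU needs rd=2 wr=1: RD_PORT; after: ALU=1 MUL=0 MEM=0 BR=0, R=0, W=0
[5] MEM needs rd=2 wr=0: FU; after: ALU=1 MUL=0 MEM=0 BR=0, R=0, W=0
[6] ALU needs rd=2 wr=1: RD_PORT; after: ALU=1 MUL=0 MEM=0 BR=0, R=0, W=0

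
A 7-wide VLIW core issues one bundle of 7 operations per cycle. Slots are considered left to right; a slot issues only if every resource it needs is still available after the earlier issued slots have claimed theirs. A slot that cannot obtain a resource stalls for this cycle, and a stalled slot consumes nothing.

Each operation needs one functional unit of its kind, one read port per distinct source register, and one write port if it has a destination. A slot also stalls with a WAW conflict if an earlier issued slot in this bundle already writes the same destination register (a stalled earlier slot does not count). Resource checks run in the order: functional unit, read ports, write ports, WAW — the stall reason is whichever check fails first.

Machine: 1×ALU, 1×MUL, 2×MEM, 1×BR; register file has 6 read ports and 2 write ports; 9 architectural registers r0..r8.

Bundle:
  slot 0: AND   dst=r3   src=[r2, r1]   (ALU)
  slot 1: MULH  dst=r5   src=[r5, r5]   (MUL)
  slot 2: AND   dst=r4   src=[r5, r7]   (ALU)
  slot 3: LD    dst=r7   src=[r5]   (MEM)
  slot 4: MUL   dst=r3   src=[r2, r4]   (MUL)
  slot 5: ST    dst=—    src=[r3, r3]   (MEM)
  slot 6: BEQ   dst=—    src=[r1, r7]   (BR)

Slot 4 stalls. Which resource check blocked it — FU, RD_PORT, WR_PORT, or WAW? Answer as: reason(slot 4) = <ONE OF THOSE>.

  0. ALU→r3 ⇒ go  {0A/1Mu/2Ld/1B | 4r 1w}
  1. MUL→r5 ⇒ go  {0A/0Mu/2Ld/1B | 3r 0w}
  2. ALU→r4 ⇒ no(FU)  {0A/0Mu/2Ld/1B | 3r 0w}
  3. MEM→r7 ⇒ no(WR_PORT)  {0A/0Mu/2Ld/1B | 3r 0w}
  4. MUL→r3 ⇒ no(FU)  {0A/0Mu/2Ld/1B | 3r 0w}
  5. MEM ⇒ go  {0A/0Mu/1Ld/1B | 2r 0w}
  6. BR ⇒ go  {0A/0Mu/1Ld/0B | 0r 0w}

reason(slot 4) = FU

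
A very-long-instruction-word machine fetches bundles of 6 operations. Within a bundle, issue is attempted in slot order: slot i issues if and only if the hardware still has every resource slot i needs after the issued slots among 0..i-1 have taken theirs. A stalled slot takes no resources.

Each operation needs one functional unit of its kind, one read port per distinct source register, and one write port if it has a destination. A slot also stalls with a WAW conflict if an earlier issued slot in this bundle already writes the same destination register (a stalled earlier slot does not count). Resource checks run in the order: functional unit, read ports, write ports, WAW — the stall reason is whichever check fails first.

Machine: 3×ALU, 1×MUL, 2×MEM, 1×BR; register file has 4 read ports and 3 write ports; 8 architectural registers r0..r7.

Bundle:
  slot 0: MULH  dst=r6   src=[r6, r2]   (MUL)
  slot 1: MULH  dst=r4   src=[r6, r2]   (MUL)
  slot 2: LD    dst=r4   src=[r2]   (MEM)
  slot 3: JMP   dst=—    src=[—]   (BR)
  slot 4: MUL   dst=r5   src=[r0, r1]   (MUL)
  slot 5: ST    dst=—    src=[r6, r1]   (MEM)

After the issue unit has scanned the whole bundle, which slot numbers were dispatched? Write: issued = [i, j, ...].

issued = [0, 2, 3]

slot 0 (MUL): ISSUE — free A3,Mu0,Ld2,B1 rp2 wp2
slot 1 (MUL): stall FU — free A3,Mu0,Ld2,B1 rp2 wp2
slot 2 (MEM): ISSUE — free A3,Mu0,Ld1,B1 rp1 wp1
slot 3 (BR): ISSUE — free A3,Mu0,Ld1,B0 rp1 wp1
slot 4 (MUL): stall FU — free A3,Mu0,Ld1,B0 rp1 wp1
slot 5 (MEM): stall RD_PORT — free A3,Mu0,Ld1,B0 rp1 wp1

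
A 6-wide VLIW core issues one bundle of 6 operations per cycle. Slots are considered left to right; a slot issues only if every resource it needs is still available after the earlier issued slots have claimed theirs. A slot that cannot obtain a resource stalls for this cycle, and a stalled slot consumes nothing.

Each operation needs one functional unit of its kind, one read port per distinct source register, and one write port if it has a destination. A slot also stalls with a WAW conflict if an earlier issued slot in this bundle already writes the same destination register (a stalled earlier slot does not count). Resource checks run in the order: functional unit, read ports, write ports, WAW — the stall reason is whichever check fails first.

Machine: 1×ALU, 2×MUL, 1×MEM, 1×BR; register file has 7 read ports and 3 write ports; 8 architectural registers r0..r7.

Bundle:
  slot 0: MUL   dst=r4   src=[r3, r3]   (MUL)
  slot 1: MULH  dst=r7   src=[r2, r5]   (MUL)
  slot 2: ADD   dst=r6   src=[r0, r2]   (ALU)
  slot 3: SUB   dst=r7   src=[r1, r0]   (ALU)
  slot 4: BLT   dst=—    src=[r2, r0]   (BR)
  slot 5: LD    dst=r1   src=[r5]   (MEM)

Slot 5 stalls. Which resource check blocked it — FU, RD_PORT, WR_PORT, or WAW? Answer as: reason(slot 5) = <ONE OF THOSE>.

reason(slot 5) = RD_PORT

  0. MUL→r4 ⇒ go  {1A/1Mu/1Ld/1B | 6r 2w}
  1. MUL→r7 ⇒ go  {1A/0Mu/1Ld/1B | 4r 1w}
  2. ALU→r6 ⇒ go  {0A/0Mu/1Ld/1B | 2r 0w}
  3. ALU→r7 ⇒ no(FU)  {0A/0Mu/1Ld/1B | 2r 0w}
  4. BR ⇒ go  {0A/0Mu/1Ld/0B | 0r 0w}
  5. MEM→r1 ⇒ no(RD_PORT)  {0A/0Mu/1Ld/0B | 0r 0w}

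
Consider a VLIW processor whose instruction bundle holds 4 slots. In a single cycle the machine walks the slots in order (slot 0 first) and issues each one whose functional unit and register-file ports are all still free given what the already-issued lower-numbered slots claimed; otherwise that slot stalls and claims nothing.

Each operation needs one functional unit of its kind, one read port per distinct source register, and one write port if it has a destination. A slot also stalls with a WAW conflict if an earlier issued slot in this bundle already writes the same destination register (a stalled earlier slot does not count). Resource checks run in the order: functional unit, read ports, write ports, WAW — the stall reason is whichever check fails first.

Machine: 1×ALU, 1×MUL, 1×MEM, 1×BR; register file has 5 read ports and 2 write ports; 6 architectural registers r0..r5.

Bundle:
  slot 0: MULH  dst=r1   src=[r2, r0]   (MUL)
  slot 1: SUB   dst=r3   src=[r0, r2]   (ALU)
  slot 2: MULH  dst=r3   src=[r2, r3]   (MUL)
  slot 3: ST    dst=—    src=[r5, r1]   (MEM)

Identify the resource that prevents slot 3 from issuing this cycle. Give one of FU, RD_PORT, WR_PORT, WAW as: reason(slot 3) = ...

reason(slot 3) = RD_PORT

slot 0 (MUL): ISSUE — free A1,Mu0,Ld1,B1 rp3 wp1
slot 1 (ALU): ISSUE — free A0,Mu0,Ld1,B1 rp1 wp0
slot 2 (MUL): stall FU — free A0,Mu0,Ld1,B1 rp1 wp0
slot 3 (MEM): stall RD_PORT — free A0,Mu0,Ld1,B1 rp1 wp0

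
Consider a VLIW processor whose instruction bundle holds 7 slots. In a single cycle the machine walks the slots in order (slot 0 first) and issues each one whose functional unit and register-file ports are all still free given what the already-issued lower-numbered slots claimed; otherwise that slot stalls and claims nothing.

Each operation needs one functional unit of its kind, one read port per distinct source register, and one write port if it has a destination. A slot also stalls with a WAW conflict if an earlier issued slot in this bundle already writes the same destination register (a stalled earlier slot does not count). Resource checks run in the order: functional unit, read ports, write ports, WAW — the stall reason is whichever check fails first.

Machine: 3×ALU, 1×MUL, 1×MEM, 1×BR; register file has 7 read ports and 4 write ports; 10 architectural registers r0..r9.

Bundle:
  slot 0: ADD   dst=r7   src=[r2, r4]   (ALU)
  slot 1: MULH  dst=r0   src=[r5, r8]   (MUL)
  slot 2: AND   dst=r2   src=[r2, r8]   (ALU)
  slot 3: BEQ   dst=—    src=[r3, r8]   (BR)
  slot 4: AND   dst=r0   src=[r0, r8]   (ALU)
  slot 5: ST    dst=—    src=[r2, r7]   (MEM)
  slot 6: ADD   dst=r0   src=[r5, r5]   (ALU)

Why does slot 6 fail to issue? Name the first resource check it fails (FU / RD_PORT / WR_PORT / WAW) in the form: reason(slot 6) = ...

reason(slot 6) = WAW

[0] ALU needs rd=2 wr=1: ok; after: ALU=2 MUL=1 MEM=1 BR=1, R=5, W=3
[1] MUL needs rd=2 wr=1: ok; after: ALU=2 MUL=0 MEM=1 BR=1, R=3, W=2
[2] ALU needs rd=2 wr=1: ok; after: ALU=1 MUL=0 MEM=1 BR=1, R=1, W=1
[3] BR needs rd=2 wr=0: RD_PORT; after: ALU=1 MUL=0 MEM=1 BR=1, R=1, W=1
[4] ALU needs rd=2 wr=1: RD_PORT; after: ALU=1 MUL=0 MEM=1 BR=1, R=1, W=1
[5] MEM needs rd=2 wr=0: RD_PORT; after: ALU=1 MUL=0 MEM=1 BR=1, R=1, W=1
[6] ALU needs rd=1 wr=1: WAW; after: ALU=1 MUL=0 MEM=1 BR=1, R=1, W=1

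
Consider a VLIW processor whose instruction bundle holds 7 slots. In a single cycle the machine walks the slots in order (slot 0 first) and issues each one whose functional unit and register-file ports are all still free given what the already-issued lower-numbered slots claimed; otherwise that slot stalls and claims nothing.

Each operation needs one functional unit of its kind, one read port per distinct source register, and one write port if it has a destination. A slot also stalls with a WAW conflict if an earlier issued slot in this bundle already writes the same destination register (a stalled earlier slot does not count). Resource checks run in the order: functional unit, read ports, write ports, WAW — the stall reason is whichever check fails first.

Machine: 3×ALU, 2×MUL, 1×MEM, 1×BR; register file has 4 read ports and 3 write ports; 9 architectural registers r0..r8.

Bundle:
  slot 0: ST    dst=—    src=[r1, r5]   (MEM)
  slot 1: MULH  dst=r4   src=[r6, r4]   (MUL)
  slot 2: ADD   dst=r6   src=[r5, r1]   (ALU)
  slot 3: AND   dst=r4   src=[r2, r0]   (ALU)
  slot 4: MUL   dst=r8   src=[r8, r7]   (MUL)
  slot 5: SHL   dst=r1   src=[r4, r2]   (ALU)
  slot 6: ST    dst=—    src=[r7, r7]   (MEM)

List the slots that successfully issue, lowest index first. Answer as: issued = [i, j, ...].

[0] MEM needs rd=2 wr=0: ok; after: ALU=3 MUL=2 MEM=0 BR=1, R=2, W=3
[1] MUL needs rd=2 wr=1: ok; after: ALU=3 MUL=1 MEM=0 BR=1, R=0, W=2
[2] ALU needs rd=2 wr=1: RD_PORT; after: ALU=3 MUL=1 MEM=0 BR=1, R=0, W=2
[3] ALU needs rd=2 wr=1: RD_PORT; after: ALU=3 MUL=1 MEM=0 BR=1, R=0, W=2
[4] MUL needs rd=2 wr=1: RD_PORT; after: ALU=3 MUL=1 MEM=0 BR=1, R=0, W=2
[5] ALU needs rd=2 wr=1: RD_PORT; after: ALU=3 MUL=1 MEM=0 BR=1, R=0, W=2
[6] MEM needs rd=1 wr=0: FU; after: ALU=3 MUL=1 MEM=0 BR=1, R=0, W=2

issued = [0, 1]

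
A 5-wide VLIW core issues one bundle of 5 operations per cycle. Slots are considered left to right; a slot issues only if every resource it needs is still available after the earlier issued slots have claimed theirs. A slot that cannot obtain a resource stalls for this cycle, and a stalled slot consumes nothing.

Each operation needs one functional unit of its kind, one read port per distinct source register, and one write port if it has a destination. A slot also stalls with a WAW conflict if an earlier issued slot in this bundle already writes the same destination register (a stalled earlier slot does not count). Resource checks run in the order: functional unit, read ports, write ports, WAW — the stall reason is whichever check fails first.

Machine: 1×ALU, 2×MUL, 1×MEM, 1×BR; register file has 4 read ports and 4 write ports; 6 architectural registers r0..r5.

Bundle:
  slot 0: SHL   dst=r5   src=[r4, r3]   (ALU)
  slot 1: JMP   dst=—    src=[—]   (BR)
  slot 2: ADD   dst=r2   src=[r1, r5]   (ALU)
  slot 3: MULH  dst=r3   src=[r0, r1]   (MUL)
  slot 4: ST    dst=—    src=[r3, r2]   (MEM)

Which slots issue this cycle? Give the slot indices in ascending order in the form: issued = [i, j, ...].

[0] ALU needs rd=2 wr=1: ok; after: ALU=0 MUL=2 MEM=1 BR=1, R=2, W=3
[1] BR needs rd=0 wr=0: ok; after: ALU=0 MUL=2 MEM=1 BR=0, R=2, W=3
[2] ALU needs rd=2 wr=1: FU; after: ALU=0 MUL=2 MEM=1 BR=0, R=2, W=3
[3] MUL needs rd=2 wr=1: ok; after: ALU=0 MUL=1 MEM=1 BR=0, R=0, W=2
[4] MEM needs rd=2 wr=0: RD_PORT; after: ALU=0 MUL=1 MEM=1 BR=0, R=0, W=2

issued = [0, 1, 3]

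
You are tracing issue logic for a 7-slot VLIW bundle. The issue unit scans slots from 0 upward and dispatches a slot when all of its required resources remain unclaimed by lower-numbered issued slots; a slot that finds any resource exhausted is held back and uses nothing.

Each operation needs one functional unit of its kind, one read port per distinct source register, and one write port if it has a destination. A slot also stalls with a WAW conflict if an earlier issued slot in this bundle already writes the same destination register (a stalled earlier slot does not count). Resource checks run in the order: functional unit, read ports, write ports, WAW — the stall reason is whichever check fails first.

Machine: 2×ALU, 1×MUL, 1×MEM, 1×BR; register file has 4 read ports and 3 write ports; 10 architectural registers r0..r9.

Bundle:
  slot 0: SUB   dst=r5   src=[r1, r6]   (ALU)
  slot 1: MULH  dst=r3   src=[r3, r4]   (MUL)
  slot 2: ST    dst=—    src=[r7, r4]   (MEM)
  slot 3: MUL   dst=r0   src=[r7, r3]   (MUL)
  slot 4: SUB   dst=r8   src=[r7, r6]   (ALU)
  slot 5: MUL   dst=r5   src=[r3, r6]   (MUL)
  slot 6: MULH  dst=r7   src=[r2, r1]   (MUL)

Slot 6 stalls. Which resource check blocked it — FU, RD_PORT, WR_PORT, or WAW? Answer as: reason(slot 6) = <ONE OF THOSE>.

[0] ALU needs rd=2 wr=1: ok; after: ALU=1 MUL=1 MEM=1 BR=1, R=2, W=2
[1] MUL needs rd=2 wr=1: ok; after: ALU=1 MUL=0 MEM=1 BR=1, R=0, W=1
[2] MEM needs rd=2 wr=0: RD_PORT; after: ALU=1 MUL=0 MEM=1 BR=1, R=0, W=1
[3] MUL needs rd=2 wr=1: FU; after: ALU=1 MUL=0 MEM=1 BR=1, R=0, W=1
[4] ALU needs rd=2 wr=1: RD_PORT; after: ALU=1 MUL=0 MEM=1 BR=1, R=0, W=1
[5] MUL needs rd=2 wr=1: FU; after: ALU=1 MUL=0 MEM=1 BR=1, R=0, W=1
[6] MUL needs rd=2 wr=1: FU; after: ALU=1 MUL=0 MEM=1 BR=1, R=0, W=1

reason(slot 6) = FU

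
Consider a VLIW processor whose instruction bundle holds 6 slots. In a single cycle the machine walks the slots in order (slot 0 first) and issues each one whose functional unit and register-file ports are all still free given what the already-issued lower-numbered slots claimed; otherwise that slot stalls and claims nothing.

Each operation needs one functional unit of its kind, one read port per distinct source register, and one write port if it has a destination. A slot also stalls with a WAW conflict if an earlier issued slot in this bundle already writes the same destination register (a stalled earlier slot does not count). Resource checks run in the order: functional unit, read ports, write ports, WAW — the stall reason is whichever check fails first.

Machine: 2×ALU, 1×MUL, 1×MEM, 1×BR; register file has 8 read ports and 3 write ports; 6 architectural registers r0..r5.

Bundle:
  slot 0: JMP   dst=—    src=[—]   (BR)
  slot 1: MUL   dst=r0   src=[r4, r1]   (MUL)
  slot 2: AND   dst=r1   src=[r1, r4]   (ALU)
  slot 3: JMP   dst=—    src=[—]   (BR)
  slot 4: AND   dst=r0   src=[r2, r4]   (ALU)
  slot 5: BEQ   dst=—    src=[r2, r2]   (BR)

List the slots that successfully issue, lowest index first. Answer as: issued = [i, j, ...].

issued = [0, 1, 2]

[0] BR needs rd=0 wr=0: ok; after: ALU=2 MUL=1 MEM=1 BR=0, R=8, W=3
[1] MUL needs rd=2 wr=1: ok; after: ALU=2 MUL=0 MEM=1 BR=0, R=6, W=2
[2] ALU needs rd=2 wr=1: ok; after: ALU=1 MUL=0 MEM=1 BR=0, R=4, W=1
[3] BR needs rd=0 wr=0: FU; after: ALU=1 MUL=0 MEM=1 BR=0, R=4, W=1
[4] ALU needs rd=2 wr=1: WAW; after: ALU=1 MUL=0 MEM=1 BR=0, R=4, W=1
[5] BR needs rd=1 wr=0: FU; after: ALU=1 MUL=0 MEM=1 BR=0, R=4, W=1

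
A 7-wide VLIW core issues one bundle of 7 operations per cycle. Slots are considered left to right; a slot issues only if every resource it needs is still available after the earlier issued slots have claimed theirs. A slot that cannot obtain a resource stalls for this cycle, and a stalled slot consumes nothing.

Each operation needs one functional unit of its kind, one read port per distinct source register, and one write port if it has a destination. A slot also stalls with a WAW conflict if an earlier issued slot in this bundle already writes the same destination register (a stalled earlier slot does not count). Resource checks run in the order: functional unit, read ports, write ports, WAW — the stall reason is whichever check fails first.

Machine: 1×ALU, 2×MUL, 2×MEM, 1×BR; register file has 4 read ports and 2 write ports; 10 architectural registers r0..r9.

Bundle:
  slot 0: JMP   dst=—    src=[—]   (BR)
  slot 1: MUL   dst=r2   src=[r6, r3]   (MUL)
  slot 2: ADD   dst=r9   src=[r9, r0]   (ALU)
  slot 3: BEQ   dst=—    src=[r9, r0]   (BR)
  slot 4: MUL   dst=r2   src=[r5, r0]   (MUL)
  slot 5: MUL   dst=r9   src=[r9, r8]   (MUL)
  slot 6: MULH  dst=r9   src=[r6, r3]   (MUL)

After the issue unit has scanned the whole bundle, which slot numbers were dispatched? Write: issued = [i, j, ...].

#0 BR src=- dispatched  <A:1 Mu:2 Ld:2 B:0 rd:4 wr:2>
#1 MUL src=r6,r3 dispatched  <A:1 Mu:1 Ld:2 B:0 rd:2 wr:1>
#2 ALU src=r9,r0 dispatched  <A:0 Mu:1 Ld:2 B:0 rd:0 wr:0>
#3 BR src=r9,r0 held:FU  <A:0 Mu:1 Ld:2 B:0 rd:0 wr:0>
#4 MUL src=r5,r0 held:RD_PORT  <A:0 Mu:1 Ld:2 B:0 rd:0 wr:0>
#5 MUL src=r9,r8 held:RD_PORT  <A:0 Mu:1 Ld:2 B:0 rd:0 wr:0>
#6 MUL src=r6,r3 held:RD_PORT  <A:0 Mu:1 Ld:2 B:0 rd:0 wr:0>

issued = [0, 1, 2]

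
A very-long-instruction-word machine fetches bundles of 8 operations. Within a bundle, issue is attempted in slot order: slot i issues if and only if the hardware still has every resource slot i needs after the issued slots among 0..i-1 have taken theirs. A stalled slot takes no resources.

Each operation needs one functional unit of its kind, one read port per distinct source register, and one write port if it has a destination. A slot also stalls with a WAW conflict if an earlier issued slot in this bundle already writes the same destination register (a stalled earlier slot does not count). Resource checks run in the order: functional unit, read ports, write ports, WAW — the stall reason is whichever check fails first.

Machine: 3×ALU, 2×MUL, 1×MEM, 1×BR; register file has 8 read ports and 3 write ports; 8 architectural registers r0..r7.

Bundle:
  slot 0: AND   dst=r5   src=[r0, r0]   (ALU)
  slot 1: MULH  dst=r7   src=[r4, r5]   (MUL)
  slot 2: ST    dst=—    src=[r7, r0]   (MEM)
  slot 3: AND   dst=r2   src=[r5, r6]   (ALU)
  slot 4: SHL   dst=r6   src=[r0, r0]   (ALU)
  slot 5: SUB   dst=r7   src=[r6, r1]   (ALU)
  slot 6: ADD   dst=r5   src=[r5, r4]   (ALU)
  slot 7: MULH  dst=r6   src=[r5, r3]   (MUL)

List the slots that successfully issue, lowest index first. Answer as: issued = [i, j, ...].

issued = [0, 1, 2, 3]

  0. ALU→r5 ⇒ go  {2A/2Mu/1Ld/1B | 7r 2w}
  1. MUL→r7 ⇒ go  {2A/1Mu/1Ld/1B | 5r 1w}
  2. MEM ⇒ go  {2A/1Mu/0Ld/1B | 3r 1w}
  3. ALU→r2 ⇒ go  {1A/1Mu/0Ld/1B | 1r 0w}
  4. ALU→r6 ⇒ no(WR_PORT)  {1A/1Mu/0Ld/1B | 1r 0w}
  5. ALU→r7 ⇒ no(RD_PORT)  {1A/1Mu/0Ld/1B | 1r 0w}
  6. ALU→r5 ⇒ no(RD_PORT)  {1A/1Mu/0Ld/1B | 1r 0w}
  7. MUL→r6 ⇒ no(RD_PORT)  {1A/1Mu/0Ld/1B | 1r 0w}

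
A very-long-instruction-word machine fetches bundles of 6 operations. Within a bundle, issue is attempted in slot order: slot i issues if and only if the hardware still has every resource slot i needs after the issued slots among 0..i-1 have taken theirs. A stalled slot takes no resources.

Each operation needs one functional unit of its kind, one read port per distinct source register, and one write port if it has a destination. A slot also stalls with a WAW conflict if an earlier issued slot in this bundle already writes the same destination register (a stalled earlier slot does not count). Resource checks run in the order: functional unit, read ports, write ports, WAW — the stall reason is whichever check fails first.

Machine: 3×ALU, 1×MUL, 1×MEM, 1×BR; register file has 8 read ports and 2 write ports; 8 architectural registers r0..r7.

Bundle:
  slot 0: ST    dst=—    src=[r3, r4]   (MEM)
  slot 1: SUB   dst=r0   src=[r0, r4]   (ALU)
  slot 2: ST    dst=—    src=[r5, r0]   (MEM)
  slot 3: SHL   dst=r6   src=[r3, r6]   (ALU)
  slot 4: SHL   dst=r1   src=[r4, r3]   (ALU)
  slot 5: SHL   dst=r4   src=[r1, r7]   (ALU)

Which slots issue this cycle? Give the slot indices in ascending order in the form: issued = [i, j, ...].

issued = [0, 1, 3]

slot 0 (MEM): ISSUE — free A3,Mu1,Ld0,B1 rp6 wp2
slot 1 (ALU): ISSUE — free A2,Mu1,Ld0,B1 rp4 wp1
slot 2 (MEM): stall FU — free A2,Mu1,Ld0,B1 rp4 wp1
slot 3 (ALU): ISSUE — free A1,Mu1,Ld0,B1 rp2 wp0
slot 4 (ALU): stall WR_PORT — free A1,Mu1,Ld0,B1 rp2 wp0
slot 5 (ALU): stall WR_PORT — free A1,Mu1,Ld0,B1 rp2 wp0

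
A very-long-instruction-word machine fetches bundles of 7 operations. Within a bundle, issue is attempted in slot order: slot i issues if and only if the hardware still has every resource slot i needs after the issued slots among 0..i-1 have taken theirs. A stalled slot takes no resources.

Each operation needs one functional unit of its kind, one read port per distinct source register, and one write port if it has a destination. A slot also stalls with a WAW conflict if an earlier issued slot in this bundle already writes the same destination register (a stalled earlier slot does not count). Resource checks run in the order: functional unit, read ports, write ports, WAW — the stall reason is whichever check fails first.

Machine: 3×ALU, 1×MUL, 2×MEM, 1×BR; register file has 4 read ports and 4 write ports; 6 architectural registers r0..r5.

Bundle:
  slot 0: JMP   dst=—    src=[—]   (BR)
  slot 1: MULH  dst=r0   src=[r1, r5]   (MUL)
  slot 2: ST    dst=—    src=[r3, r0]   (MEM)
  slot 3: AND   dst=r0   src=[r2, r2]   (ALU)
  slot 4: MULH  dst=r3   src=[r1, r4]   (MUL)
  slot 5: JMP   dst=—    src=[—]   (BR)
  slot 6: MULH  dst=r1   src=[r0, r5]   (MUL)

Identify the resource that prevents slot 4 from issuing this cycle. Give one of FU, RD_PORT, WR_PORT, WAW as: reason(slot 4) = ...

reason(slot 4) = FU

slot 0 (BR): ISSUE — free A3,Mu1,Ld2,B0 rp4 wp4
slot 1 (MUL): ISSUE — free A3,Mu0,Ld2,B0 rp2 wp3
slot 2 (MEM): ISSUE — free A3,Mu0,Ld1,B0 rp0 wp3
slot 3 (ALU): stall RD_PORT — free A3,Mu0,Ld1,B0 rp0 wp3
slot 4 (MUL): stall FU — free A3,Mu0,Ld1,B0 rp0 wp3
slot 5 (BR): stall FU — free A3,Mu0,Ld1,B0 rp0 wp3
slot 6 (MUL): stall FU — free A3,Mu0,Ld1,B0 rp0 wp3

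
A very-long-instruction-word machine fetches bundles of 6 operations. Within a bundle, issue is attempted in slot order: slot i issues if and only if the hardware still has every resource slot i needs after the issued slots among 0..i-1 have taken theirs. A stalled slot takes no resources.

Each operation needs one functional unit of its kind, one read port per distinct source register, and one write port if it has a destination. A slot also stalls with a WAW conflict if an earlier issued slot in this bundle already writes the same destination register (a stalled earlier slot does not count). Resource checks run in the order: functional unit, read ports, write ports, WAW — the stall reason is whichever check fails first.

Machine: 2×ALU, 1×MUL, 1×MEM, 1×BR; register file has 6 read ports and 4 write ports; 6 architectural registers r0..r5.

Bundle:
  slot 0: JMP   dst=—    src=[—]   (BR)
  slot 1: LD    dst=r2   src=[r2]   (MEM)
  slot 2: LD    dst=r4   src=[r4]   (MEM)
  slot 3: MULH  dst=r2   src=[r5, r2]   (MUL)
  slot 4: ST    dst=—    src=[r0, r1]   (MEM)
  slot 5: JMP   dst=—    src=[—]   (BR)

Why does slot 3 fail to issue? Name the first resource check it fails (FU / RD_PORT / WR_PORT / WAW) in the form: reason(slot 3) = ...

(0) want 1×BR +0rd +0wr — yes → AL2|MU1|ME1|BR0|rd6|wr4
(1) want 1×MEM +1rd +1wr — yes → AL2|MU1|ME0|BR0|rd5|wr3
(2) want 1×MEM +1rd +1wr — FU → AL2|MU1|ME0|BR0|rd5|wr3
(3) want 1×MUL +2rd +1wr — WAW → AL2|MU1|ME0|BR0|rd5|wr3
(4) want 1×MEM +2rd +0wr — FU → AL2|MU1|ME0|BR0|rd5|wr3
(5) want 1×BR +0rd +0wr — FU → AL2|MU1|ME0|BR0|rd5|wr3

reason(slot 3) = WAW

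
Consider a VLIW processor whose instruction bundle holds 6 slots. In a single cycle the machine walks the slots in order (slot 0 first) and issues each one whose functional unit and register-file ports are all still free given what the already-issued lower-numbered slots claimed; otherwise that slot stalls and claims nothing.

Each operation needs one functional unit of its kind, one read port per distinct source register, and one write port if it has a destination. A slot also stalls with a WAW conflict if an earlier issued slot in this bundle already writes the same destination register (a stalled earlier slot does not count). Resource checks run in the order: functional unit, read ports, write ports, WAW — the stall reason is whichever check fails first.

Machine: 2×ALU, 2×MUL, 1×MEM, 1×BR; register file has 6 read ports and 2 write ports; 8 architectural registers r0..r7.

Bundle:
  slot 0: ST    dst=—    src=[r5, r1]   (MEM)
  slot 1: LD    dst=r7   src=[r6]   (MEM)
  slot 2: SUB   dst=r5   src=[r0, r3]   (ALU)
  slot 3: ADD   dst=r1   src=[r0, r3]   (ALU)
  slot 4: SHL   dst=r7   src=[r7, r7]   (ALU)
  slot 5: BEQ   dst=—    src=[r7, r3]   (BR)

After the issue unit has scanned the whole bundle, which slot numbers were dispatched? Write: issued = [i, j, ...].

[0] MEM needs rd=2 wr=0: ok; after: ALU=2 MUL=2 MEM=0 BR=1, R=4, W=2
[1] MEM needs rd=1 wr=1: FU; after: ALU=2 MUL=2 MEM=0 BR=1, R=4, W=2
[2] ALU needs rd=2 wr=1: ok; after: ALU=1 MUL=2 MEM=0 BR=1, R=2, W=1
[3] ALU needs rd=2 wr=1: ok; after: ALU=0 MUL=2 MEM=0 BR=1, R=0, W=0
[4] ALU needs rd=1 wr=1: FU; after: ALU=0 MUL=2 MEM=0 BR=1, R=0, W=0
[5] BR needs rd=2 wr=0: RD_PORT; after: ALU=0 MUL=2 MEM=0 BR=1, R=0, W=0

issued = [0, 2, 3]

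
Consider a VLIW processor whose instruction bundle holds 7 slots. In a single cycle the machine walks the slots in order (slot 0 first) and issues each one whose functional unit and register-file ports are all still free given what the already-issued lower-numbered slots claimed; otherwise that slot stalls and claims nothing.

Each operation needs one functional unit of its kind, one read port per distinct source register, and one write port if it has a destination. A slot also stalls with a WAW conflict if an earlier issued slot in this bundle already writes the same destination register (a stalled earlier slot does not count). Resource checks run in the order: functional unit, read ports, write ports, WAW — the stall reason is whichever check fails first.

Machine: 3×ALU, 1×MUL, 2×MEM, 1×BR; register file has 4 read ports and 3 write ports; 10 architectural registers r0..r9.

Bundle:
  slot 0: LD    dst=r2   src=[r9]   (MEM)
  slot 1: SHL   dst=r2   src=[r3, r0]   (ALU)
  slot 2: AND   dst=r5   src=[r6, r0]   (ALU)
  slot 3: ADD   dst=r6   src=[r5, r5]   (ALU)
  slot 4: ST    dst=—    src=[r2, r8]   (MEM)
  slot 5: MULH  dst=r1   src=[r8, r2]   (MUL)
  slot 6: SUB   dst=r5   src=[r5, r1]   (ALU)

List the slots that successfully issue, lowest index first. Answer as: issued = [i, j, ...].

(0) want 1×MEM +1rd +1wr — yes → AL3|MU1|ME1|BR1|rd3|wr2
(1) want 1×ALU +2rd +1wr — WAW → AL3|MU1|ME1|BR1|rd3|wr2
(2) want 1×ALU +2rd +1wr — yes → AL2|MU1|ME1|BR1|rd1|wr1
(3) want 1×ALU +1rd +1wr — yes → AL1|MU1|ME1|BR1|rd0|wr0
(4) want 1×MEM +2rd +0wr — RD_PORT → AL1|MU1|ME1|BR1|rd0|wr0
(5) want 1×MUL +2rd +1wr — RD_PORT → AL1|MU1|ME1|BR1|rd0|wr0
(6) want 1×ALU +2rd +1wr — RD_PORT → AL1|MU1|ME1|BR1|rd0|wr0

issued = [0, 2, 3]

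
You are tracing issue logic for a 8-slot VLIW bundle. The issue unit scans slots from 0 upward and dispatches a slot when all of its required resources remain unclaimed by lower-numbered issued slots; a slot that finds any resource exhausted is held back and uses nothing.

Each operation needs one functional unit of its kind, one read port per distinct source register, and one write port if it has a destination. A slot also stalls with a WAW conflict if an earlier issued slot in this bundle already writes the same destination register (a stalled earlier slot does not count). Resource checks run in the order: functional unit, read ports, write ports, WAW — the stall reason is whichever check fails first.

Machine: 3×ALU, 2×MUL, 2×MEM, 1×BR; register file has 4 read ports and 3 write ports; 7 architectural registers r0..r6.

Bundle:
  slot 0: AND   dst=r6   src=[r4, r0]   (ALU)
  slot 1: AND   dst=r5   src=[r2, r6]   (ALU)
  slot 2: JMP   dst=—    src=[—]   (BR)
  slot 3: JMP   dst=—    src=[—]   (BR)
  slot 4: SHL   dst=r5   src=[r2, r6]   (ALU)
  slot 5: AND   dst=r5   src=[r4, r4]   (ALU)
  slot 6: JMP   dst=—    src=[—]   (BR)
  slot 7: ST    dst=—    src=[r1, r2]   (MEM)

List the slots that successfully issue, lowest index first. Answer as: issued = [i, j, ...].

issued = [0, 1, 2]

  0. ALU→r6 ⇒ go  {2A/2Mu/2Ld/1B | 2r 2w}
  1. ALU→r5 ⇒ go  {1A/2Mu/2Ld/1B | 0r 1w}
  2. BR ⇒ go  {1A/2Mu/2Ld/0B | 0r 1w}
  3. BR ⇒ no(FU)  {1A/2Mu/2Ld/0B | 0r 1w}
  4. ALU→r5 ⇒ no(RD_PORT)  {1A/2Mu/2Ld/0B | 0r 1w}
  5. ALU→r5 ⇒ no(RD_PORT)  {1A/2Mu/2Ld/0B | 0r 1w}
  6. BR ⇒ no(FU)  {1A/2Mu/2Ld/0B | 0r 1w}
  7. MEM ⇒ no(RD_PORT)  {1A/2Mu/2Ld/0B | 0r 1w}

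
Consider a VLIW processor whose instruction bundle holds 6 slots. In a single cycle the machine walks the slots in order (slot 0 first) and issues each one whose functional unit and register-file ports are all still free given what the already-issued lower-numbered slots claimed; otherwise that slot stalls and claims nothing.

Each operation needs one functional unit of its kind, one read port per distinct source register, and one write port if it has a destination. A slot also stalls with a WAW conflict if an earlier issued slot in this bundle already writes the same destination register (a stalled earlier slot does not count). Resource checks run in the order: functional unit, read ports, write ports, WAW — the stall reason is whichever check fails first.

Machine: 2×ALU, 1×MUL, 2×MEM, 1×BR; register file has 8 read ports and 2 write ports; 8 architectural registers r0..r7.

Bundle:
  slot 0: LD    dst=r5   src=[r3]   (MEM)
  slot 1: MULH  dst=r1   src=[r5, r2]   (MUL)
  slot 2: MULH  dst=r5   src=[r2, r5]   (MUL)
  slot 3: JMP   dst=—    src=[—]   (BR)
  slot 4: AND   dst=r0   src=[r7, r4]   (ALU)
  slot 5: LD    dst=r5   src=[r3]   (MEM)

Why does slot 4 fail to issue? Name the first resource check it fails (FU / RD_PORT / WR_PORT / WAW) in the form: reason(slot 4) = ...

[0] MEM needs rd=1 wr=1: ok; after: ALU=2 MUL=1 MEM=1 BR=1, R=7, W=1
[1] MUL needs rd=2 wr=1: ok; after: ALU=2 MUL=0 MEM=1 BR=1, R=5, W=0
[2] MUL needs rd=2 wr=1: FU; after: ALU=2 MUL=0 MEM=1 BR=1, R=5, W=0
[3] BR needs rd=0 wr=0: ok; after: ALU=2 MUL=0 MEM=1 BR=0, R=5, W=0
[4] ALU needs rd=2 wr=1: WR_PORT; after: ALU=2 MUL=0 MEM=1 BR=0, R=5, W=0
[5] MEM needs rd=1 wr=1: WR_PORT; after: ALU=2 MUL=0 MEM=1 BR=0, R=5, W=0

reason(slot 4) = WR_PORT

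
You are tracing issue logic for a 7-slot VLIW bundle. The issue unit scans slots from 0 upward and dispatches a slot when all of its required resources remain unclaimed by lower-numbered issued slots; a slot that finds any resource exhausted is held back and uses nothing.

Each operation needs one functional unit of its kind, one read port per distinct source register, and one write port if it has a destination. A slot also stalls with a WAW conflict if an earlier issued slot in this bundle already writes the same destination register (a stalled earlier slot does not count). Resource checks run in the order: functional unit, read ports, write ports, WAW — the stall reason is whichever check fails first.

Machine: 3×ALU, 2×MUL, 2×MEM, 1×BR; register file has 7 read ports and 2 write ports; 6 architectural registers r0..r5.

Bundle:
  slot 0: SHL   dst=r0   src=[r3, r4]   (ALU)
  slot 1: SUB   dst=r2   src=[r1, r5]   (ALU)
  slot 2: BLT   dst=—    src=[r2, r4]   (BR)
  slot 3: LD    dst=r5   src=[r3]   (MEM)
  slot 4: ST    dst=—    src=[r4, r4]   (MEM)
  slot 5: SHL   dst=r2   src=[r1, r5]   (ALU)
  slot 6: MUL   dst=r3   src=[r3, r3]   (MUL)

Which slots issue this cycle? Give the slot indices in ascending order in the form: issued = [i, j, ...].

[0] ALU needs rd=2 wr=1: ok; after: ALU=2 MUL=2 MEM=2 BR=1, R=5, W=1
[1] ALU needs rd=2 wr=1: ok; after: ALU=1 MUL=2 MEM=2 BR=1, R=3, W=0
[2] BR needs rd=2 wr=0: ok; after: ALU=1 MUL=2 MEM=2 BR=0, R=1, W=0
[3] MEM needs rd=1 wr=1: WR_PORT; after: ALU=1 MUL=2 MEM=2 BR=0, R=1, W=0
[4] MEM needs rd=1 wr=0: ok; after: ALU=1 MUL=2 MEM=1 BR=0, R=0, W=0
[5] ALU needs rd=2 wr=1: RD_PORT; after: ALU=1 MUL=2 MEM=1 BR=0, R=0, W=0
[6] MUL needs rd=1 wr=1: RD_PORT; after: ALU=1 MUL=2 MEM=1 BR=0, R=0, W=0

issued = [0, 1, 2, 4]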